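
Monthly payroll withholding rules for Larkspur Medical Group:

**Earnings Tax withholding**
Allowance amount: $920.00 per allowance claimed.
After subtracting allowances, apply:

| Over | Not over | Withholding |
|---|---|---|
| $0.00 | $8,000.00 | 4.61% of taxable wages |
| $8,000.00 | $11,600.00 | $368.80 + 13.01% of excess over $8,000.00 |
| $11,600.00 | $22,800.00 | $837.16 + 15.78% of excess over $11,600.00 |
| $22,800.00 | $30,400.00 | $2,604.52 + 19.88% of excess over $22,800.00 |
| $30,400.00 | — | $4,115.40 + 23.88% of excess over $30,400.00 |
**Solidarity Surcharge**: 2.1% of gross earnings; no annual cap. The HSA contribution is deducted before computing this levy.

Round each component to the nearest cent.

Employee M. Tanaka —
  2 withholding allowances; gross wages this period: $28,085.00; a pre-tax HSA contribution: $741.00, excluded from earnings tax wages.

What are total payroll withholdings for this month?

Earnings Tax: taxable = $28,085.00 − $741.00 − 2×$920.00 = $25,504.00
  $2,604.52 + 19.88% × ($25,504.00 − $22,800.00) = $2,604.52 + 19.88% × $2,704.00 = $3,142.08
Solidarity Surcharge: 2.1% × $27,344.00 = $574.22
Total: $3,142.08 + $574.22 = $3,716.30

$3,716.30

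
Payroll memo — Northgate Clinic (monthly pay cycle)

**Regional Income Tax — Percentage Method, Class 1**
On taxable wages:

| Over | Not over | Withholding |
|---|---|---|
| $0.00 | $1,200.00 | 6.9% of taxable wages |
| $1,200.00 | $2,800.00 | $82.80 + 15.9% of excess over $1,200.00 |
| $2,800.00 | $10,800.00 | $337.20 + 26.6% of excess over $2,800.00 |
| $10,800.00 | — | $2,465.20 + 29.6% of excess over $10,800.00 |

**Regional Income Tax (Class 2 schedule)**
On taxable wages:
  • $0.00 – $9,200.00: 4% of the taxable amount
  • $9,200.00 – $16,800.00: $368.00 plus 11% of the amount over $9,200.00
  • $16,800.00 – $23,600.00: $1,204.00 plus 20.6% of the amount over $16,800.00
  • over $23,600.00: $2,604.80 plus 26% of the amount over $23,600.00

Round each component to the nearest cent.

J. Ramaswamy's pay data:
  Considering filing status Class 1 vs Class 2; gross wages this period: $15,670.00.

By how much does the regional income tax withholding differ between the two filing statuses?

Regional Income Tax (Class 1): taxable = $15,670.00
  $2,465.20 + 29.6% × ($15,670.00 − $10,800.00) = $2,465.20 + 29.6% × $4,870.00 = $3,906.72
Regional Income Tax (Class 2): taxable = $15,670.00
  $368.00 + 11% × ($15,670.00 − $9,200.00) = $368.00 + 11% × $6,470.00 = $1,079.70
Difference: |$3,906.72 − $1,079.70| = $2,827.02 (higher under Class 1)

$2,827.02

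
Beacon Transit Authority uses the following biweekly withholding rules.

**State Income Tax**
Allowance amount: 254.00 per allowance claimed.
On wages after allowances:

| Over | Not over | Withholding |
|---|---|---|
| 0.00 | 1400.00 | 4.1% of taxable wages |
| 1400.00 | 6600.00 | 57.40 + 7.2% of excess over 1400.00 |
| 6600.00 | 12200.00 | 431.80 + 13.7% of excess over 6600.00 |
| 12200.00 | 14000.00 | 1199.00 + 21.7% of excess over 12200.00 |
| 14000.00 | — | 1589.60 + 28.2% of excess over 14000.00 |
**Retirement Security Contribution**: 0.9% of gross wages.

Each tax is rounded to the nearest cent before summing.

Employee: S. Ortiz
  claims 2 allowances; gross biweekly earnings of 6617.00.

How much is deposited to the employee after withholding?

State Income Tax: taxable = 6617.00 − 2×254.00 = 6109.00
  57.40 + 7.2% × (6109.00 − 1400.00) = 57.40 + 7.2% × 4709.00 = 396.45
Retirement Security Contribution: 0.9% × 6617.00 = 59.55
Total withheld: 396.45 + 59.55 = 456.00
Net pay: 6617.00 − 456.00 = 6161.00

6161.00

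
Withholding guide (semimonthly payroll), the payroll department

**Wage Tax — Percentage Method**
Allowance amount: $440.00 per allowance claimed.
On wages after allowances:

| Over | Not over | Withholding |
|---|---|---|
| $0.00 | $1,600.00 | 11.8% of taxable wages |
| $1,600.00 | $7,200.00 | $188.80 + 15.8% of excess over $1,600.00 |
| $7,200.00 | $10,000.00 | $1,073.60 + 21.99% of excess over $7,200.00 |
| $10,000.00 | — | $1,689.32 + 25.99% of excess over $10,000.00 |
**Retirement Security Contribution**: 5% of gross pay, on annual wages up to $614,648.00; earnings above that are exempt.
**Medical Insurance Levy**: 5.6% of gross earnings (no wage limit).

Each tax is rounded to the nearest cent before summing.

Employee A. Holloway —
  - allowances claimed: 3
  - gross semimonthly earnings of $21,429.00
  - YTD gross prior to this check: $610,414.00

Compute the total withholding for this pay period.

$5,728.37

Wage Tax: taxable = $21,429.00 − 3×$440.00 = $20,109.00
  $1,689.32 + 25.99% × ($20,109.00 − $10,000.00) = $1,689.32 + 25.99% × $10,109.00 = $4,316.65
Retirement Security Contribution: cap $614,648.00 − YTD $610,414.00 = $4,234.00 subject; 5% × $4,234.00 = $211.70
Medical Insurance Levy: 5.6% × $21,429.00 = $1,200.02
Total: $4,316.65 + $211.70 + $1,200.02 = $5,728.37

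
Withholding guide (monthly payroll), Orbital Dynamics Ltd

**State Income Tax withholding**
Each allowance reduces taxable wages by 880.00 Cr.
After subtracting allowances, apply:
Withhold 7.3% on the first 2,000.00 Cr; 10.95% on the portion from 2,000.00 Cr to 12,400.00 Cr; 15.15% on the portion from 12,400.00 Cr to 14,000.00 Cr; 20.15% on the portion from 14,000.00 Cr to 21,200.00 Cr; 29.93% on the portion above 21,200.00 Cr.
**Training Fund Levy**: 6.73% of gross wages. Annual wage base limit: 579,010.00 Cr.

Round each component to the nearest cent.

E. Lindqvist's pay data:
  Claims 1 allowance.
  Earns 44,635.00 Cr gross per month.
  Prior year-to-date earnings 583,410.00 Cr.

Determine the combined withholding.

State Income Tax: taxable = 44,635.00 Cr − 1×880.00 Cr = 43,755.00 Cr
  2,978.00 Cr + 29.93% × (43,755.00 Cr − 21,200.00 Cr) = 2,978.00 Cr + 29.93% × 22,555.00 Cr = 9,728.71 Cr
Training Fund Levy: YTD 583,410.00 Cr ≥ cap 579,010.00 Cr → 0.00 Cr
Total: 9,728.71 Cr + 0.00 Cr = 9,728.71 Cr

9,728.71 Cr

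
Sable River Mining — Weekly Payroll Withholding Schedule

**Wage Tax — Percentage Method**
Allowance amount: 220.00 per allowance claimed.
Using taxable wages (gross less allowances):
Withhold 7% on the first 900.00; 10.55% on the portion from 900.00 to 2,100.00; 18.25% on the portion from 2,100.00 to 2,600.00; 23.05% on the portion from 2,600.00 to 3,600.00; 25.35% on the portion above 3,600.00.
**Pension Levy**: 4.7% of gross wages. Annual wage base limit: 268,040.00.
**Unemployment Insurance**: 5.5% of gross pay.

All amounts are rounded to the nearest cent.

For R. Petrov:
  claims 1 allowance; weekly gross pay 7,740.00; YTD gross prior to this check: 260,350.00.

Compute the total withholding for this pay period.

Wage Tax: taxable = 7,740.00 − 1×220.00 = 7,520.00
  511.35 + 25.35% × (7,520.00 − 3,600.00) = 511.35 + 25.35% × 3,920.00 = 1,505.07
Pension Levy: cap 268,040.00 − YTD 260,350.00 = 7,690.00 subject; 4.7% × 7,690.00 = 361.43
Unemployment Insurance: 5.5% × 7,740.00 = 425.70
Total: 1,505.07 + 361.43 + 425.70 = 2,292.20

2,292.20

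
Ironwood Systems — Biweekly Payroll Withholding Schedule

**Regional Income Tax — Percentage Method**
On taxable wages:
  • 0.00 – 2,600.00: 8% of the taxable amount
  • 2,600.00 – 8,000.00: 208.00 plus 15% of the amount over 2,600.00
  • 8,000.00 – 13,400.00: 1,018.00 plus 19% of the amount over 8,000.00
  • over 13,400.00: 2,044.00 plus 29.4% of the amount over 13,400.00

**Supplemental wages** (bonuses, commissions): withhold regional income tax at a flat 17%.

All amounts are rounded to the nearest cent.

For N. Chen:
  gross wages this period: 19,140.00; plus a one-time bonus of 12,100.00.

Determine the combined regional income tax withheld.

Regional Income Tax: taxable = 19,140.00
  2,044.00 + 29.4% × (19,140.00 − 13,400.00) = 2,044.00 + 29.4% × 5,740.00 = 3,731.56
Supplemental (17% flat on bonus): 17% × 12,100.00 = 2,057.00
Total regional income tax: 3,731.56 + 2,057.00 = 5,788.56

5,788.56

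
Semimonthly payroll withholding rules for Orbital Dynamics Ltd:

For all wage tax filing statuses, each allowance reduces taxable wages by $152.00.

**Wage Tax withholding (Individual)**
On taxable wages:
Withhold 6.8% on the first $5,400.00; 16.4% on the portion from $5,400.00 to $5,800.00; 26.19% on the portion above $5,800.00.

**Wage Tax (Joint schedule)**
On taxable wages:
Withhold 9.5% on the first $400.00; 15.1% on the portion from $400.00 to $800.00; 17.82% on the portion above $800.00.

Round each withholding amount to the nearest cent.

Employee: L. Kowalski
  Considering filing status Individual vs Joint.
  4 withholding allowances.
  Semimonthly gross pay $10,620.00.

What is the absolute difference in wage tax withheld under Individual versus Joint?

Wage Tax (Individual): taxable = $10,620.00 − 4×$152.00 = $10,012.00
  $432.80 + 26.19% × ($10,012.00 − $5,800.00) = $432.80 + 26.19% × $4,212.00 = $1,535.92
Wage Tax (Joint): taxable = $10,620.00 − 4×$152.00 = $10,012.00
  $98.40 + 17.82% × ($10,012.00 − $800.00) = $98.40 + 17.82% × $9,212.00 = $1,739.98
Difference: |$1,535.92 − $1,739.98| = $204.06 (higher under Joint)

$204.06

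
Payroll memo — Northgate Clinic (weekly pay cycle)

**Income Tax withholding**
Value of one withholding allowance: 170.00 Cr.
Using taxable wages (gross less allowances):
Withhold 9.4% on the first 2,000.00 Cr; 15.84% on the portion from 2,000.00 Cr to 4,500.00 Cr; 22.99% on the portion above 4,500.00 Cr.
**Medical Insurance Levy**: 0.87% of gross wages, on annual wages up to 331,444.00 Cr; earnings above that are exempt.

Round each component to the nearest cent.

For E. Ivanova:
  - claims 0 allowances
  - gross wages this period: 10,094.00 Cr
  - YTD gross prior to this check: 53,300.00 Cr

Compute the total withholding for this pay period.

Income Tax: taxable = 10,094.00 Cr
  584.00 Cr + 22.99% × (10,094.00 Cr − 4,500.00 Cr) = 584.00 Cr + 22.99% × 5,594.00 Cr = 1,870.06 Cr
Medical Insurance Levy: 0.87% × 10,094.00 Cr = 87.82 Cr
Total: 1,870.06 Cr + 87.82 Cr = 1,957.88 Cr

1,957.88 Cr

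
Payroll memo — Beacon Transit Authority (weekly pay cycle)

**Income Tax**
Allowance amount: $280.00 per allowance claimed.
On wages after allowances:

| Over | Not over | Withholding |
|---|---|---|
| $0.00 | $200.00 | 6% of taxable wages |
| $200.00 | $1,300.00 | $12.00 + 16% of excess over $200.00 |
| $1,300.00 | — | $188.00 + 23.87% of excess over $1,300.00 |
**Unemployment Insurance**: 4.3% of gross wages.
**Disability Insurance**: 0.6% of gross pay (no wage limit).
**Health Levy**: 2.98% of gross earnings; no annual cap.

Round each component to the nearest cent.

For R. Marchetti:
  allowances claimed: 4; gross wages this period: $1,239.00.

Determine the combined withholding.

Income Tax: taxable = $1,239.00 − 4×$280.00 = $119.00
  6% × $119.00 = $7.14
Unemployment Insurance: 4.3% × $1,239.00 = $53.28
Disability Insurance: 0.6% × $1,239.00 = $7.43
Health Levy: 2.98% × $1,239.00 = $36.92
Total: $7.14 + $53.28 + $7.43 + $36.92 = $104.77

$104.77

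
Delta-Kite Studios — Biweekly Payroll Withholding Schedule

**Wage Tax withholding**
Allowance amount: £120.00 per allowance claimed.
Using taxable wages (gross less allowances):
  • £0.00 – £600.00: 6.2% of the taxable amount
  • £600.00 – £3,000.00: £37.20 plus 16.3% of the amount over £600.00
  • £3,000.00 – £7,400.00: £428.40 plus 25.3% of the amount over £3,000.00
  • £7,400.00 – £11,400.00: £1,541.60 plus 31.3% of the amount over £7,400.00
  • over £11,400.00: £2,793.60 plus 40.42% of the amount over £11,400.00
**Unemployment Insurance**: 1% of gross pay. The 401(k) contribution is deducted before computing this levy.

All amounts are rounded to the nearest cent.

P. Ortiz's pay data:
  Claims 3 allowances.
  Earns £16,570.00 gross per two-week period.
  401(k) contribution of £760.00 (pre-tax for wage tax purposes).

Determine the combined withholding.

£4,588.71

Wage Tax: taxable = £16,570.00 − £760.00 − 3×£120.00 = £15,450.00
  £2,793.60 + 40.42% × (£15,450.00 − £11,400.00) = £2,793.60 + 40.42% × £4,050.00 = £4,430.61
Unemployment Insurance: 1% × £15,810.00 = £158.10
Total: £4,430.61 + £158.10 = £4,588.71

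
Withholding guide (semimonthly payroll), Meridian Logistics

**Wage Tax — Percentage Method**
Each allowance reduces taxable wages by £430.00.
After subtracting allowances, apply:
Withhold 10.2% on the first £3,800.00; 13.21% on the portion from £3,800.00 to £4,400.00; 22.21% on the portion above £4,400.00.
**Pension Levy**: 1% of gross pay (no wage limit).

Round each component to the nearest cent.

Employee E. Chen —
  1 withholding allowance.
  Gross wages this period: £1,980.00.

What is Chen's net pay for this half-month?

£1,802.10

Wage Tax: taxable = £1,980.00 − 1×£430.00 = £1,550.00
  10.2% × £1,550.00 = £158.10
Pension Levy: 1% × £1,980.00 = £19.80
Total withheld: £158.10 + £19.80 = £177.90
Net pay: £1,980.00 − £177.90 = £1,802.10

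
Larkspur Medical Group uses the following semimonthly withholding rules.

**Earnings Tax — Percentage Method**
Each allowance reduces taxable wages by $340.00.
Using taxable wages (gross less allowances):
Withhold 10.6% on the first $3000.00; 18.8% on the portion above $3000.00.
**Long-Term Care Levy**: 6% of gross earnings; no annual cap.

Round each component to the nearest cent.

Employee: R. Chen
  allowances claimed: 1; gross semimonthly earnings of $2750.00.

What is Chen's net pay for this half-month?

$2329.54

Earnings Tax: taxable = $2750.00 − 1×$340.00 = $2410.00
  10.6% × $2410.00 = $255.46
Long-Term Care Levy: 6% × $2750.00 = $165.00
Total withheld: $255.46 + $165.00 = $420.46
Net pay: $2750.00 − $420.46 = $2329.54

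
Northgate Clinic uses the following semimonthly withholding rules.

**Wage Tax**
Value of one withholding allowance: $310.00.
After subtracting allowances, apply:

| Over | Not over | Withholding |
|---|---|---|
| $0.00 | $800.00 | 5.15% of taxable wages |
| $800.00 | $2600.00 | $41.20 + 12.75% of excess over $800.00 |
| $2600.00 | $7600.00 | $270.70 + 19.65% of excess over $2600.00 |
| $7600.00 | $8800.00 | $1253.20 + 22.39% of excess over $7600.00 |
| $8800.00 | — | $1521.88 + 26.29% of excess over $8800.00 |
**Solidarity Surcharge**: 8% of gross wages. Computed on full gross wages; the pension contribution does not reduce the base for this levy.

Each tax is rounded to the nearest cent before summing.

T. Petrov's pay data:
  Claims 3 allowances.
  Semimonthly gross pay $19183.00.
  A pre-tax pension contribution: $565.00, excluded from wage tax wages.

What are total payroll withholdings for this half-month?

Wage Tax: taxable = $19183.00 − $565.00 − 3×$310.00 = $17688.00
  $1521.88 + 26.29% × ($17688.00 − $8800.00) = $1521.88 + 26.29% × $8888.00 = $3858.54
Solidarity Surcharge: 8% × $19183.00 = $1534.64
Total: $3858.54 + $1534.64 = $5393.18

$5393.18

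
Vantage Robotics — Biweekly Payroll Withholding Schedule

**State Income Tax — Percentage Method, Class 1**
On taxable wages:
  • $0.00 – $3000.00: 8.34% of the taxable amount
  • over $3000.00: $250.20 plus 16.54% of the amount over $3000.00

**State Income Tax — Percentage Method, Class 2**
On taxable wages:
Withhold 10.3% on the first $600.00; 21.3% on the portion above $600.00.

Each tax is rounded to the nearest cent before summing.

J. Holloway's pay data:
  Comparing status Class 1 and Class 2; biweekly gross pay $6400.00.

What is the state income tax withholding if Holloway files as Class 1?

$812.56

State Income Tax (Class 1): taxable = $6400.00
  $250.20 + 16.54% × ($6400.00 − $3000.00) = $250.20 + 16.54% × $3400.00 = $812.56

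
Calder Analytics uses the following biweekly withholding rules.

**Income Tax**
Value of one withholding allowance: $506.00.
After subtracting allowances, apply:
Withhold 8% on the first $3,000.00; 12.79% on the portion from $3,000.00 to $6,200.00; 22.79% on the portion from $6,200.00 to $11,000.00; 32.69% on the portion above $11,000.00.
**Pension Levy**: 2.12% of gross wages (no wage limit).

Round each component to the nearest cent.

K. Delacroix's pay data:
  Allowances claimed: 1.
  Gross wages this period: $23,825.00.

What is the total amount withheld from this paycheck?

$6,275.37

Income Tax: taxable = $23,825.00 − 1×$506.00 = $23,319.00
  $1,743.20 + 32.69% × ($23,319.00 − $11,000.00) = $1,743.20 + 32.69% × $12,319.00 = $5,770.28
Pension Levy: 2.12% × $23,825.00 = $505.09
Total: $5,770.28 + $505.09 = $6,275.37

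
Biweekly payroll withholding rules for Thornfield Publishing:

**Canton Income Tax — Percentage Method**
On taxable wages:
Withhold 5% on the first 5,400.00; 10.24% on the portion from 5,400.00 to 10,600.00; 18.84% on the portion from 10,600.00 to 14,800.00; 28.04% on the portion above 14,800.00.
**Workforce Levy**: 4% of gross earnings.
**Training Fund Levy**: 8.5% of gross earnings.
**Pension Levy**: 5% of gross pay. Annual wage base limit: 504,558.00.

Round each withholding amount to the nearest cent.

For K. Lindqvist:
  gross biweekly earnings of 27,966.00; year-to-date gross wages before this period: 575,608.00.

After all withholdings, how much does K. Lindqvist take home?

19,184.74

Canton Income Tax: taxable = 27,966.00
  1,593.76 + 28.04% × (27,966.00 − 14,800.00) = 1,593.76 + 28.04% × 13,166.00 = 5,285.51
Workforce Levy: 4% × 27,966.00 = 1,118.64
Training Fund Levy: 8.5% × 27,966.00 = 2,377.11
Pension Levy: YTD 575,608.00 ≥ cap 504,558.00 → 0.00
Total withheld: 5,285.51 + 1,118.64 + 2,377.11 + 0.00 = 8,781.26
Net pay: 27,966.00 − 8,781.26 = 19,184.74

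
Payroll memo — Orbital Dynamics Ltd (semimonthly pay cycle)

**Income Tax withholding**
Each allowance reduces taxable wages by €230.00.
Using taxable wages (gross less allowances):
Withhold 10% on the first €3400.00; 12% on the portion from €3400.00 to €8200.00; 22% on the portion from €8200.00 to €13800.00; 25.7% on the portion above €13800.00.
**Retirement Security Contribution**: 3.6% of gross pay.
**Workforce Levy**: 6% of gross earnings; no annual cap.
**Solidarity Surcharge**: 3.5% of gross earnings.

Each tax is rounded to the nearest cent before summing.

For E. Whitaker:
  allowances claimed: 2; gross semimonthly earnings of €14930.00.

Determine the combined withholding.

Income Tax: taxable = €14930.00 − 2×€230.00 = €14470.00
  €2148.00 + 25.7% × (€14470.00 − €13800.00) = €2148.00 + 25.7% × €670.00 = €2320.19
Retirement Security Contribution: 3.6% × €14930.00 = €537.48
Workforce Levy: 6% × €14930.00 = €895.80
Solidarity Surcharge: 3.5% × €14930.00 = €522.55
Total: €2320.19 + €537.48 + €895.80 + €522.55 = €4276.02

€4276.02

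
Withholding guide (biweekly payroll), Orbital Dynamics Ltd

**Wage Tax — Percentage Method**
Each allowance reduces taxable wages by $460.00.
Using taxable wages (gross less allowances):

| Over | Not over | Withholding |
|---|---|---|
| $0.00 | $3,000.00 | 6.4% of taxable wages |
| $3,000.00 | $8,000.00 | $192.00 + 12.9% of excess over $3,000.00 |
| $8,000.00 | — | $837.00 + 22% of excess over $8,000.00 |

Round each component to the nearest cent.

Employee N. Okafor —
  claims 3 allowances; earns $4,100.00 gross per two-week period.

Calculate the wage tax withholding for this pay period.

$174.08

Wage Tax: taxable = $4,100.00 − 3×$460.00 = $2,720.00
  6.4% × $2,720.00 = $174.08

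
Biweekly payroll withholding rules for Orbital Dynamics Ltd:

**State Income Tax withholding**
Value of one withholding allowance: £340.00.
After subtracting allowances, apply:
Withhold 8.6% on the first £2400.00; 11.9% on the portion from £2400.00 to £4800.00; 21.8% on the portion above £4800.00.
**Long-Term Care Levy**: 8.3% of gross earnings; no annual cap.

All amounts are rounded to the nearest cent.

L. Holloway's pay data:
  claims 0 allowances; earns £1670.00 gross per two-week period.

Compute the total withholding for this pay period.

State Income Tax: taxable = £1670.00
  8.6% × £1670.00 = £143.62
Long-Term Care Levy: 8.3% × £1670.00 = £138.61
Total: £143.62 + £138.61 = £282.23

£282.23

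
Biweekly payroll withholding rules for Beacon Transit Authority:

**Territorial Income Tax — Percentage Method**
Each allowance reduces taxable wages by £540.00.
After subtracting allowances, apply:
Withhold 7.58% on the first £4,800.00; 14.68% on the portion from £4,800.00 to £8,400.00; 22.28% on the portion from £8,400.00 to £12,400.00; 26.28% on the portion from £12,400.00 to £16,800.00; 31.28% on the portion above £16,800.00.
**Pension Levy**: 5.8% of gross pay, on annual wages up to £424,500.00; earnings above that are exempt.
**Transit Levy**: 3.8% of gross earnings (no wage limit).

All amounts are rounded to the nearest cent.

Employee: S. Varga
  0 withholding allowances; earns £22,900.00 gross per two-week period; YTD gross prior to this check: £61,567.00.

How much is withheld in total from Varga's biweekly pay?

£7,046.32

Territorial Income Tax: taxable = £22,900.00
  £2,939.84 + 31.28% × (£22,900.00 − £16,800.00) = £2,939.84 + 31.28% × £6,100.00 = £4,847.92
Pension Levy: 5.8% × £22,900.00 = £1,328.20
Transit Levy: 3.8% × £22,900.00 = £870.20
Total: £4,847.92 + £1,328.20 + £870.20 = £7,046.32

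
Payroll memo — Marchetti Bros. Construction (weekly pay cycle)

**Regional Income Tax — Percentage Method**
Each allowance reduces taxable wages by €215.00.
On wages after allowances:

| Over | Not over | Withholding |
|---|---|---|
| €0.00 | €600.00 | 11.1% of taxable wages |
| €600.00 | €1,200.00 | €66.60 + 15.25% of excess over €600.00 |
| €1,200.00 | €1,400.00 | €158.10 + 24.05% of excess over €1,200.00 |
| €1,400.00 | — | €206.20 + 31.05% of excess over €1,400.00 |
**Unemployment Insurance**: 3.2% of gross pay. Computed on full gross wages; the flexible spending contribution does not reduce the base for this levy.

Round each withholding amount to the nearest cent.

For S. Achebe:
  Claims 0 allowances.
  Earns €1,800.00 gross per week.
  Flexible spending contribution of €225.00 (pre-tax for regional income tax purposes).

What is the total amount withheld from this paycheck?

Regional Income Tax: taxable = €1,800.00 − €225.00 = €1,575.00
  €206.20 + 31.05% × (€1,575.00 − €1,400.00) = €206.20 + 31.05% × €175.00 = €260.54
Unemployment Insurance: 3.2% × €1,800.00 = €57.60
Total: €260.54 + €57.60 = €318.14

€318.14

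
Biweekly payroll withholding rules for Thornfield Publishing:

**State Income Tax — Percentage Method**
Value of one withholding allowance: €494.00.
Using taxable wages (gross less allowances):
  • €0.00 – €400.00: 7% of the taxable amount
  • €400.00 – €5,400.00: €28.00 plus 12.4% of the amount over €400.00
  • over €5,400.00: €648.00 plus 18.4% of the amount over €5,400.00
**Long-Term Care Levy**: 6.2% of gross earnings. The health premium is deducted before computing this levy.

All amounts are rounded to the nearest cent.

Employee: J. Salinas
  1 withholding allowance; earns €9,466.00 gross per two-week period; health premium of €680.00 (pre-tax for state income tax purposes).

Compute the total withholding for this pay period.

State Income Tax: taxable = €9,466.00 − €680.00 − 1×€494.00 = €8,292.00
  €648.00 + 18.4% × (€8,292.00 − €5,400.00) = €648.00 + 18.4% × €2,892.00 = €1,180.13
Long-Term Care Levy: 6.2% × €8,786.00 = €544.73
Total: €1,180.13 + €544.73 = €1,724.86

€1,724.86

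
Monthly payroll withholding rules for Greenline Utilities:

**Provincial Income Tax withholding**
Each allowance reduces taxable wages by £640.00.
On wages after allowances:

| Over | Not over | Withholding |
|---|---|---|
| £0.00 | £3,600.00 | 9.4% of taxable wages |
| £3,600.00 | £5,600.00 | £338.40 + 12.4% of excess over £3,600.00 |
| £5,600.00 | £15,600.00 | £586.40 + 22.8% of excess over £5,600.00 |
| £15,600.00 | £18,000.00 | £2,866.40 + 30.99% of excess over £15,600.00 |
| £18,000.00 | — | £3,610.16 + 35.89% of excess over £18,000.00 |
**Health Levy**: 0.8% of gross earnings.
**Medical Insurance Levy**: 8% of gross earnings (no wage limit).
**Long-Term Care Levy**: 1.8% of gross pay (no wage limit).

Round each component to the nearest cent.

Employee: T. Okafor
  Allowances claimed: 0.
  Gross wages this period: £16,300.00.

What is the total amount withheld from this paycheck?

Provincial Income Tax: taxable = £16,300.00
  £2,866.40 + 30.99% × (£16,300.00 − £15,600.00) = £2,866.40 + 30.99% × £700.00 = £3,083.33
Health Levy: 0.8% × £16,300.00 = £130.40
Medical Insurance Levy: 8% × £16,300.00 = £1,304.00
Long-Term Care Levy: 1.8% × £16,300.00 = £293.40
Total: £3,083.33 + £130.40 + £1,304.00 + £293.40 = £4,811.13

£4,811.13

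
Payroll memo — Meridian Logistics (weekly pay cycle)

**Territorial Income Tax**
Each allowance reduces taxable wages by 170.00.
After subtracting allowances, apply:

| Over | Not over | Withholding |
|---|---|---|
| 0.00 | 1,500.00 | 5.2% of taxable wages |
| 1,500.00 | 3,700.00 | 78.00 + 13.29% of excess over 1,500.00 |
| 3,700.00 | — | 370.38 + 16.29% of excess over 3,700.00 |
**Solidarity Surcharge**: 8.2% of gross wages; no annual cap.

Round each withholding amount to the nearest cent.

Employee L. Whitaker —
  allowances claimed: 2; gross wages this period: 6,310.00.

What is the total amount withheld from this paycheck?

1,257.58

Territorial Income Tax: taxable = 6,310.00 − 2×170.00 = 5,970.00
  370.38 + 16.29% × (5,970.00 − 3,700.00) = 370.38 + 16.29% × 2,270.00 = 740.16
Solidarity Surcharge: 8.2% × 6,310.00 = 517.42
Total: 740.16 + 517.42 = 1,257.58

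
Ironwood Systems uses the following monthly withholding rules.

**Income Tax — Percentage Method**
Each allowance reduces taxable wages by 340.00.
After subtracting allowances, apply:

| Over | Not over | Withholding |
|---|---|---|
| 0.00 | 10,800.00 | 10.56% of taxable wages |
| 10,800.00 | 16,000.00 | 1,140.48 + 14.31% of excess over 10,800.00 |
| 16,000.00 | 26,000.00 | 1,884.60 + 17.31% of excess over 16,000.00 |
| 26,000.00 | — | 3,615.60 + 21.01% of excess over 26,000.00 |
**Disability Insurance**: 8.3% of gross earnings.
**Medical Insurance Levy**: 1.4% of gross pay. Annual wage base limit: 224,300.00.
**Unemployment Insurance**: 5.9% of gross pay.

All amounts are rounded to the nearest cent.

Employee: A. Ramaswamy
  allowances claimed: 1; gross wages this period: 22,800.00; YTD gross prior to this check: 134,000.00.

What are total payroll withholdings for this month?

Income Tax: taxable = 22,800.00 − 1×340.00 = 22,460.00
  1,884.60 + 17.31% × (22,460.00 − 16,000.00) = 1,884.60 + 17.31% × 6,460.00 = 3,002.83
Disability Insurance: 8.3% × 22,800.00 = 1,892.40
Medical Insurance Levy: 1.4% × 22,800.00 = 319.20
Unemployment Insurance: 5.9% × 22,800.00 = 1,345.20
Total: 3,002.83 + 1,892.40 + 319.20 + 1,345.20 = 6,559.63

6,559.63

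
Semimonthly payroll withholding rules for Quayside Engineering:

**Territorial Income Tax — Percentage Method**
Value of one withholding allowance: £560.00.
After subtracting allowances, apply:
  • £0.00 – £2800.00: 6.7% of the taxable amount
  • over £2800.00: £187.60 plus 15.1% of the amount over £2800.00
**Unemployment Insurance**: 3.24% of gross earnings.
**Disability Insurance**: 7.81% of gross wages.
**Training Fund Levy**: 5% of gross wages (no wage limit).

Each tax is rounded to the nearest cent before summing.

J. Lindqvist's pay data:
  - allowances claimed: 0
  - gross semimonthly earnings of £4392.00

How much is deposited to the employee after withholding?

£3259.09

Territorial Income Tax: taxable = £4392.00
  £187.60 + 15.1% × (£4392.00 − £2800.00) = £187.60 + 15.1% × £1592.00 = £427.99
Unemployment Insurance: 3.24% × £4392.00 = £142.30
Disability Insurance: 7.81% × £4392.00 = £343.02
Training Fund Levy: 5% × £4392.00 = £219.60
Total withheld: £427.99 + £142.30 + £343.02 + £219.60 = £1132.91
Net pay: £4392.00 − £1132.91 = £3259.09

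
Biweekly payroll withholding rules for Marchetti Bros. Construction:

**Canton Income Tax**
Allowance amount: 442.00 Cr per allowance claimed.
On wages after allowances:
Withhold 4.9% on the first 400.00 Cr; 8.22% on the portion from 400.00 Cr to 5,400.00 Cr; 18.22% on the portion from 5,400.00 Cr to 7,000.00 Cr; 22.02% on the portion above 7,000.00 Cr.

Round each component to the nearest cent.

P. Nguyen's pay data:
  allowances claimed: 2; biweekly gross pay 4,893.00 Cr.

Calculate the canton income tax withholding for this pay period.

316.26 Cr

Canton Income Tax: taxable = 4,893.00 Cr − 2×442.00 Cr = 4,009.00 Cr
  19.60 Cr + 8.22% × (4,009.00 Cr − 400.00 Cr) = 19.60 Cr + 8.22% × 3,609.00 Cr = 316.26 Cr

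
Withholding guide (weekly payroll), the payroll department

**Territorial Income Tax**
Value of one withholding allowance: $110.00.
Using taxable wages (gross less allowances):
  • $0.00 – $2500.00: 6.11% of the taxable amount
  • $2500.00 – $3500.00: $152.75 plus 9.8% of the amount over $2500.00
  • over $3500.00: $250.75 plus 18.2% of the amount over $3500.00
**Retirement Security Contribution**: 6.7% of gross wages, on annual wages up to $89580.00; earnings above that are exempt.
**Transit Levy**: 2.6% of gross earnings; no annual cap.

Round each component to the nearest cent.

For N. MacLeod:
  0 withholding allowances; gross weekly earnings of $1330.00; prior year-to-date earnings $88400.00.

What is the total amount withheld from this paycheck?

$194.90

Territorial Income Tax: taxable = $1330.00
  6.11% × $1330.00 = $81.26
Retirement Security Contribution: cap $89580.00 − YTD $88400.00 = $1180.00 subject; 6.7% × $1180.00 = $79.06
Transit Levy: 2.6% × $1330.00 = $34.58
Total: $81.26 + $79.06 + $34.58 = $194.90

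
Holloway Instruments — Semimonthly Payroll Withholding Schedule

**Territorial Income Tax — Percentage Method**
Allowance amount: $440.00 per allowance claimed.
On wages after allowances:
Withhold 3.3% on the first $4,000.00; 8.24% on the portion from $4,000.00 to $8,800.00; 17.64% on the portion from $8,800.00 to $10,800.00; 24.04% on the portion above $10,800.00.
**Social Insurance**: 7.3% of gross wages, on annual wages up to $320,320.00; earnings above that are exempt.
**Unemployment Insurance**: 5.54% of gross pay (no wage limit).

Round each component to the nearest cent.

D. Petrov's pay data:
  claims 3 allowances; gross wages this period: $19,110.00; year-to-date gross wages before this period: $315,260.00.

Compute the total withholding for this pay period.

$3,988.79

Territorial Income Tax: taxable = $19,110.00 − 3×$440.00 = $17,790.00
  $880.32 + 24.04% × ($17,790.00 − $10,800.00) = $880.32 + 24.04% × $6,990.00 = $2,560.72
Social Insurance: cap $320,320.00 − YTD $315,260.00 = $5,060.00 subject; 7.3% × $5,060.00 = $369.38
Unemployment Insurance: 5.54% × $19,110.00 = $1,058.69
Total: $2,560.72 + $369.38 + $1,058.69 = $3,988.79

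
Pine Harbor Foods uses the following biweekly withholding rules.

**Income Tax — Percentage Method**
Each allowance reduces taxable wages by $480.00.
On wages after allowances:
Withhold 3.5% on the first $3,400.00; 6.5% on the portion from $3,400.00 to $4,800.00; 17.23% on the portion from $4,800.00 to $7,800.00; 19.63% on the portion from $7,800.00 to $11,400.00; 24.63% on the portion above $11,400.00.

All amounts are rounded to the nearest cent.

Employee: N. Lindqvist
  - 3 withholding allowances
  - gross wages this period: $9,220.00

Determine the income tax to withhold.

Income Tax: taxable = $9,220.00 − 3×$480.00 = $7,780.00
  $210.00 + 17.23% × ($7,780.00 − $4,800.00) = $210.00 + 17.23% × $2,980.00 = $723.45

$723.45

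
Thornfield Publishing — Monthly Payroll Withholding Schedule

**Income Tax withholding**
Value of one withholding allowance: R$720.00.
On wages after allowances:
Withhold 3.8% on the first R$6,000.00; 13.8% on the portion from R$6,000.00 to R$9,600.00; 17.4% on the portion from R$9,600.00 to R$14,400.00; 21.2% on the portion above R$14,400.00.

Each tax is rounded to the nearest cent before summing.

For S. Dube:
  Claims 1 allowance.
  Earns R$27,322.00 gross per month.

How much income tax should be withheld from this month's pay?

Income Tax: taxable = R$27,322.00 − 1×R$720.00 = R$26,602.00
  R$1,560.00 + 21.2% × (R$26,602.00 − R$14,400.00) = R$1,560.00 + 21.2% × R$12,202.00 = R$4,146.82

R$4,146.82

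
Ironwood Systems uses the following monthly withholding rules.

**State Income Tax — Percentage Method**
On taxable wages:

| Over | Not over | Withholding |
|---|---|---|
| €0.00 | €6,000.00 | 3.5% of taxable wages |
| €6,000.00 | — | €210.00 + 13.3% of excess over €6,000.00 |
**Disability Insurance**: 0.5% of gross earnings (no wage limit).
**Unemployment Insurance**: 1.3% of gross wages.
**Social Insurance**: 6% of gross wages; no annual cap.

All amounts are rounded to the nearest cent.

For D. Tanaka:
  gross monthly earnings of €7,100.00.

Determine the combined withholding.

€910.10

State Income Tax: taxable = €7,100.00
  €210.00 + 13.3% × (€7,100.00 − €6,000.00) = €210.00 + 13.3% × €1,100.00 = €356.30
Disability Insurance: 0.5% × €7,100.00 = €35.50
Unemployment Insurance: 1.3% × €7,100.00 = €92.30
Social Insurance: 6% × €7,100.00 = €426.00
Total: €356.30 + €35.50 + €92.30 + €426.00 = €910.10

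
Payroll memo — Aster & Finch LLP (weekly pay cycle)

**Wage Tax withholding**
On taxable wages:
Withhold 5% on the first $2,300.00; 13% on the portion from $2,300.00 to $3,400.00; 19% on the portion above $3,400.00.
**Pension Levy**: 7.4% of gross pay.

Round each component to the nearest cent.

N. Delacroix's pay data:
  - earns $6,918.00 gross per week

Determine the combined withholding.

$1,438.35

Wage Tax: taxable = $6,918.00
  $258.00 + 19% × ($6,918.00 − $3,400.00) = $258.00 + 19% × $3,518.00 = $926.42
Pension Levy: 7.4% × $6,918.00 = $511.93
Total: $926.42 + $511.93 = $1,438.35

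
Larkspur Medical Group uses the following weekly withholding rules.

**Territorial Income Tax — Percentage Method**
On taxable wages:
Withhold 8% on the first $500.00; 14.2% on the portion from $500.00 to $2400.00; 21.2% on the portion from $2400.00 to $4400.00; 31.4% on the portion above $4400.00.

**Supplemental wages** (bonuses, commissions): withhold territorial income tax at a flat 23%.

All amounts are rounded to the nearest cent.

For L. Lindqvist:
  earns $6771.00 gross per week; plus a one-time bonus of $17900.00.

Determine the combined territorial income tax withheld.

Territorial Income Tax: taxable = $6771.00
  $733.80 + 31.4% × ($6771.00 − $4400.00) = $733.80 + 31.4% × $2371.00 = $1478.29
Supplemental (23% flat on bonus): 23% × $17900.00 = $4117.00
Total territorial income tax: $1478.29 + $4117.00 = $5595.29

$5595.29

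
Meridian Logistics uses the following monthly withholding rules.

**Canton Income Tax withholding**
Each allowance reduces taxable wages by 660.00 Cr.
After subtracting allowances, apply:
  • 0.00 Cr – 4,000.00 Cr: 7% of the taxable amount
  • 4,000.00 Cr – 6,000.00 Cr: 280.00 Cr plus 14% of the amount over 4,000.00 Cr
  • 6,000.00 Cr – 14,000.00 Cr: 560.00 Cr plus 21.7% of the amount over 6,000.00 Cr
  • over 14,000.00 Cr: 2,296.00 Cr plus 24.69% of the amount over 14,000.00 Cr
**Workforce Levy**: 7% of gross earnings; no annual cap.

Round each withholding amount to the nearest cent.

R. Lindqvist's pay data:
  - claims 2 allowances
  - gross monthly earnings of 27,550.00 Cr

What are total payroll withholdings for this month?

7,244.09 Cr

Canton Income Tax: taxable = 27,550.00 Cr − 2×660.00 Cr = 26,230.00 Cr
  2,296.00 Cr + 24.69% × (26,230.00 Cr − 14,000.00 Cr) = 2,296.00 Cr + 24.69% × 12,230.00 Cr = 5,315.59 Cr
Workforce Levy: 7% × 27,550.00 Cr = 1,928.50 Cr
Total: 5,315.59 Cr + 1,928.50 Cr = 7,244.09 Cr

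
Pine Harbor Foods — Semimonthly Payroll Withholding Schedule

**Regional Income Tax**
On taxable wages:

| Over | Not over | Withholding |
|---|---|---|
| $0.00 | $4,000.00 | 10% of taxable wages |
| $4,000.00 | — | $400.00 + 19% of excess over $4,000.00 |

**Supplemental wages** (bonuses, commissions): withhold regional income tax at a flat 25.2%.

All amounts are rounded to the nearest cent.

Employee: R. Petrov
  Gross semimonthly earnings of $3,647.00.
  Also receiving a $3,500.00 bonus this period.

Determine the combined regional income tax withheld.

$1,246.70

Regional Income Tax: taxable = $3,647.00
  10% × $3,647.00 = $364.70
Supplemental (25.2% flat on bonus): 25.2% × $3,500.00 = $882.00
Total regional income tax: $364.70 + $882.00 = $1,246.70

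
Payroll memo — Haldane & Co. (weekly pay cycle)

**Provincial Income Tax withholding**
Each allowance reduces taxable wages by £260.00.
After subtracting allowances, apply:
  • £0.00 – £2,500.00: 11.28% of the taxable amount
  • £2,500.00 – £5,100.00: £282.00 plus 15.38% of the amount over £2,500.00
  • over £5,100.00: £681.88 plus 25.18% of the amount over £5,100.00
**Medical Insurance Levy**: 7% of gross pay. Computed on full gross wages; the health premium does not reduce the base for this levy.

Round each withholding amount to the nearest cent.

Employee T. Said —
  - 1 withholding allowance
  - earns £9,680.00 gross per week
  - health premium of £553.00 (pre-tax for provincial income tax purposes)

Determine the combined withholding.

£2,308.01

Provincial Income Tax: taxable = £9,680.00 − £553.00 − 1×£260.00 = £8,867.00
  £681.88 + 25.18% × (£8,867.00 − £5,100.00) = £681.88 + 25.18% × £3,767.00 = £1,630.41
Medical Insurance Levy: 7% × £9,680.00 = £677.60
Total: £1,630.41 + £677.60 = £2,308.01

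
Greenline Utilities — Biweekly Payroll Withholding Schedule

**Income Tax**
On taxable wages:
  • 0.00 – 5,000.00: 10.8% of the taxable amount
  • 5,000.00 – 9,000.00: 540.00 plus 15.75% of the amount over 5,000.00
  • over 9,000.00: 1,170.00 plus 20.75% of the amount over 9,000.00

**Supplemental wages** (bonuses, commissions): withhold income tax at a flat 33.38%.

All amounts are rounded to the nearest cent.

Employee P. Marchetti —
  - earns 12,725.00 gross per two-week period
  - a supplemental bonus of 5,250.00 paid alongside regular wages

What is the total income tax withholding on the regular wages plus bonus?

3,695.39

Income Tax: taxable = 12,725.00
  1,170.00 + 20.75% × (12,725.00 − 9,000.00) = 1,170.00 + 20.75% × 3,725.00 = 1,942.94
Supplemental (33.38% flat on bonus): 33.38% × 5,250.00 = 1,752.45
Total income tax: 1,942.94 + 1,752.45 = 3,695.39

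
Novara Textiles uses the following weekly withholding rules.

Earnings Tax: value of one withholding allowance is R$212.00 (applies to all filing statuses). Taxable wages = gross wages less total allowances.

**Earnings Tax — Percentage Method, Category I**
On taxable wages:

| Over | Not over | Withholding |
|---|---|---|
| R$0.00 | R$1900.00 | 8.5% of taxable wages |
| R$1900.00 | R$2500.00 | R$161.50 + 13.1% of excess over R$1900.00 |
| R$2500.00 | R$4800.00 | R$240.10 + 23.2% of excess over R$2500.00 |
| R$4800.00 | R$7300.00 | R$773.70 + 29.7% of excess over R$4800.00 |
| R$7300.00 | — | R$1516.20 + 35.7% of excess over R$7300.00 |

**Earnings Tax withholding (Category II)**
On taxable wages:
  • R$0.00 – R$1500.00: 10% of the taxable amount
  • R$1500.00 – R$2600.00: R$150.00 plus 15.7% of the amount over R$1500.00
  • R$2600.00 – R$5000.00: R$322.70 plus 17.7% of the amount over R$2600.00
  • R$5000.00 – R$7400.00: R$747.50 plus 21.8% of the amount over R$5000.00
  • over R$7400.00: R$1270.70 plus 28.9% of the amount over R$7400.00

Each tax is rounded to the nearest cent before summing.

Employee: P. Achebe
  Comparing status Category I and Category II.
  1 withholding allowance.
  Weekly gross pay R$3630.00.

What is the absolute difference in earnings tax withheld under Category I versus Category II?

R$14.41

Earnings Tax (Category I): taxable = R$3630.00 − 1×R$212.00 = R$3418.00
  R$240.10 + 23.2% × (R$3418.00 − R$2500.00) = R$240.10 + 23.2% × R$918.00 = R$453.08
Earnings Tax (Category II): taxable = R$3630.00 − 1×R$212.00 = R$3418.00
  R$322.70 + 17.7% × (R$3418.00 − R$2600.00) = R$322.70 + 17.7% × R$818.00 = R$467.49
Difference: |R$453.08 − R$467.49| = R$14.41 (higher under Category II)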